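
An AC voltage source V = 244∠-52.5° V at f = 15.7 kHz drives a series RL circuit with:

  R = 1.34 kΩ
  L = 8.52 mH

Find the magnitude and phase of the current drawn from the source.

Step 1 — Angular frequency: ω = 2π·f = 2π·1.57e+04 = 9.865e+04 rad/s.
Step 2 — Component impedances:
  R: Z = R = 1340 Ω
  L: Z = jωL = j·9.865e+04·0.00852 = 0 + j840.5 Ω
Step 3 — Series combination: Z_total = R + L = 1340 + j840.5 Ω = 1582∠32.1° Ω.
Step 4 — Source phasor: V = 244∠-52.5° V = 148.5 - j193.6 V.
Step 5 — Ohm's law: I = V / Z_total = (148.5 - j193.6) / (1340 + j840.5) = 0.01453 - j0.1536 A.
Step 6 — Convert to polar: |I| = 0.1543 A, ∠I = -84.6°.

I = 0.1543∠-84.6° A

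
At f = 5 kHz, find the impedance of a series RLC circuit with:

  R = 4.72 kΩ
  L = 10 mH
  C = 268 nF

Step 1 — Angular frequency: ω = 2π·f = 2π·5000 = 3.142e+04 rad/s.
Step 2 — Component impedances:
  R: Z = R = 4720 Ω
  L: Z = jωL = j·3.142e+04·0.01 = 0 + j314.2 Ω
  C: Z = 1/(jωC) = -j/(ω·C) = 0 - j118.8 Ω
Step 3 — Series combination: Z_total = R + L + C = 4720 + j195.4 Ω = 4724∠2.4° Ω.

Z = 4720 + j195.4 Ω = 4724∠2.4° Ω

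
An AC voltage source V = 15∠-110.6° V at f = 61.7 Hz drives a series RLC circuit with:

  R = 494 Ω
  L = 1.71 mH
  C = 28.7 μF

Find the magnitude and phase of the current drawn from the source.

Step 1 — Angular frequency: ω = 2π·f = 2π·61.7 = 387.7 rad/s.
Step 2 — Component impedances:
  R: Z = R = 494 Ω
  L: Z = jωL = j·387.7·0.00171 = 0 + j0.6629 Ω
  C: Z = 1/(jωC) = -j/(ω·C) = 0 - j89.88 Ω
Step 3 — Series combination: Z_total = R + L + C = 494 - j89.22 Ω = 502∠-10.2° Ω.
Step 4 — Source phasor: V = 15∠-110.6° V = -5.278 - j14.04 V.
Step 5 — Ohm's law: I = V / Z_total = (-5.278 - j14.04) / (494 - j89.22) = -0.005375 - j0.02939 A.
Step 6 — Convert to polar: |I| = 0.02988 A, ∠I = -100.4°.

I = 0.02988∠-100.4° A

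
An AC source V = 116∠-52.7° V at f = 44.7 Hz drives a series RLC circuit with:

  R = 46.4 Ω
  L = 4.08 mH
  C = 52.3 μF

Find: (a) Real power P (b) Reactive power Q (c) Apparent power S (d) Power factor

Step 1 — Angular frequency: ω = 2π·f = 2π·44.7 = 280.9 rad/s.
Step 2 — Component impedances:
  R: Z = R = 46.4 Ω
  L: Z = jωL = j·280.9·0.00408 = 0 + j1.146 Ω
  C: Z = 1/(jωC) = -j/(ω·C) = 0 - j68.08 Ω
Step 3 — Series combination: Z_total = R + L + C = 46.4 - j66.93 Ω = 81.44∠-55.3° Ω.
Step 4 — Source phasor: V = 116∠-52.7° V = 70.29 - j92.27 V.
Step 5 — Current: I = V / Z = 1.423 + j0.06384 A = 1.424∠2.6° A.
Step 6 — Complex power: S = V·I* = 94.13 - j135.8 VA.
Step 7 — Real power: P = Re(S) = 94.13 W.
Step 8 — Reactive power: Q = Im(S) = -135.8 VAR.
Step 9 — Apparent power: |S| = 165.2 VA.
Step 10 — Power factor: PF = P/|S| = 0.5697 (leading).

(a) P = 94.13 W  (b) Q = -135.8 VAR  (c) S = 165.2 VA  (d) PF = 0.5697 (leading)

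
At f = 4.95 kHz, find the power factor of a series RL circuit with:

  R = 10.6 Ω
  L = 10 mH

Step 1 — Angular frequency: ω = 2π·f = 2π·4950 = 3.11e+04 rad/s.
Step 2 — Component impedances:
  R: Z = R = 10.6 Ω
  L: Z = jωL = j·3.11e+04·0.01 = 0 + j311 Ω
Step 3 — Series combination: Z_total = R + L = 10.6 + j311 Ω = 311.2∠88.0° Ω.
Step 4 — Power factor: PF = cos(φ) = Re(Z)/|Z| = 10.6/311.2 = 0.03406.
Step 5 — Type: Im(Z) = 311 ⇒ lagging (phase φ = 88.0°).

PF = 0.03406 (lagging, φ = 88.0°)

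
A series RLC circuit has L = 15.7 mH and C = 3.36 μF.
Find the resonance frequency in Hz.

Step 1 — Resonance condition Im(Z)=0 gives ω₀ = 1/√(LC).
Step 2 — ω₀ = 1/√(0.0157·3.36e-06) = 4354 rad/s.
Step 3 — f₀ = ω₀/(2π) = 692.9 Hz.

f₀ = 692.9 Hz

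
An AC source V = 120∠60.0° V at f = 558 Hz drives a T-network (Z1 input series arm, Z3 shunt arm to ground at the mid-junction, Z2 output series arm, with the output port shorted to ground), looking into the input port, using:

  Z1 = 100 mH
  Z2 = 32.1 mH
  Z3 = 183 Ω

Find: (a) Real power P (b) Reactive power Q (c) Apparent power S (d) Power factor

Step 1 — Angular frequency: ω = 2π·f = 2π·558 = 3506 rad/s.
Step 2 — Component impedances:
  Z1: Z = jωL = j·3506·0.1 = 0 + j350.6 Ω
  Z2: Z = jωL = j·3506·0.0321 = 0 + j112.5 Ω
  Z3: Z = R = 183 Ω
Step 3 — With the output port shorted to ground, the output series arm Z2 runs from the junction to ground; the shunt arm Z3 also runs from the junction to ground. They appear in parallel: Z3 || Z2 = 50.22 + j81.66 Ω.
Step 4 — Series with input arm Z1: Z_in = Z1 + (Z3 || Z2) = 50.22 + j432.3 Ω = 435.2∠83.4° Ω.
Step 5 — Source phasor: V = 120∠60.0° V = 60 + j103.9 V.
Step 6 — Current: I = V / Z = 0.2531 - j0.1094 A = 0.2758∠-23.4° A.
Step 7 — Complex power: S = V·I* = 3.819 + j32.87 VA.
Step 8 — Real power: P = Re(S) = 3.819 W.
Step 9 — Reactive power: Q = Im(S) = 32.87 VAR.
Step 10 — Apparent power: |S| = 33.09 VA.
Step 11 — Power factor: PF = P/|S| = 0.1154 (lagging).

(a) P = 3.819 W  (b) Q = 32.87 VAR  (c) S = 33.09 VA  (d) PF = 0.1154 (lagging)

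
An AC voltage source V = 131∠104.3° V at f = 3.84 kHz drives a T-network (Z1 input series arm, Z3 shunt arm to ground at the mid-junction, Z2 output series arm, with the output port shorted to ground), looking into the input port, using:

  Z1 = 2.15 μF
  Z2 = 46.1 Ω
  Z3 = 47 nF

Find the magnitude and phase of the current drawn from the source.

Step 1 — Angular frequency: ω = 2π·f = 2π·3840 = 2.413e+04 rad/s.
Step 2 — Component impedances:
  Z1: Z = 1/(jωC) = -j/(ω·C) = 0 - j19.28 Ω
  Z2: Z = R = 46.1 Ω
  Z3: Z = 1/(jωC) = -j/(ω·C) = 0 - j881.8 Ω
Step 3 — With the output port shorted to ground, the output series arm Z2 runs from the junction to ground; the shunt arm Z3 also runs from the junction to ground. They appear in parallel: Z3 || Z2 = 45.97 - j2.403 Ω.
Step 4 — Series with input arm Z1: Z_in = Z1 + (Z3 || Z2) = 45.97 - j21.68 Ω = 50.83∠-25.2° Ω.
Step 5 — Source phasor: V = 131∠104.3° V = -32.36 + j126.9 V.
Step 6 — Ohm's law: I = V / Z_total = (-32.36 + j126.9) / (45.97 - j21.68) = -1.641 + j1.987 A.
Step 7 — Convert to polar: |I| = 2.577 A, ∠I = 129.5°.

I = 2.577∠129.5° A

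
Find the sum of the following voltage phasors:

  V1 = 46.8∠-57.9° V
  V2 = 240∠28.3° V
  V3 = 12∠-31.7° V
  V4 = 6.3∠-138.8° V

Step 1 — Convert each phasor to rectangular form:
  V1 = 46.8·(cos(-57.9°) + j·sin(-57.9°)) = 24.87 - j39.65 V
  V2 = 240·(cos(28.3°) + j·sin(28.3°)) = 211.3 + j113.8 V
  V3 = 12·(cos(-31.7°) + j·sin(-31.7°)) = 10.21 - j6.306 V
  V4 = 6.3·(cos(-138.8°) + j·sin(-138.8°)) = -4.74 - j4.15 V
Step 2 — Sum components: V_total = 241.7 + j63.68 V.
Step 3 — Convert to polar: |V_total| = 249.9 V, ∠V_total = 14.8°.

V_total = 249.9∠14.8° V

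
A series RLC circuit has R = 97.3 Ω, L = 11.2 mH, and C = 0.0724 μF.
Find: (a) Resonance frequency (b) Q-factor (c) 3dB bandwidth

Step 1 — Resonance: ω₀ = 1/√(LC) = 1/√(0.0112·7.24e-08) = 3.512e+04 rad/s.
Step 2 — f₀ = ω₀/(2π) = 5589 Hz.
Step 3 — Series Q: Q = ω₀L/R = 3.512e+04·0.0112/97.3 = 4.042.
Step 4 — Bandwidth: Δω = ω₀/Q = 8688 rad/s; BW = Δω/(2π) = 1383 Hz.

(a) f₀ = 5589 Hz  (b) Q = 4.042  (c) BW = 1383 Hz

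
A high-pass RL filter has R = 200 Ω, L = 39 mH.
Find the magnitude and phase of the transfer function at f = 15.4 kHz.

Step 1 — Angular frequency: ω = 2π·1.54e+04 = 9.676e+04 rad/s.
Step 2 — Transfer function: H(jω) = jωL/(R + jωL).
Step 3 — Numerator jωL = j·3774; denominator R + jωL = 200 + j3774.
Step 4 — H = 0.9972 + j0.05285.
Step 5 — Magnitude: |H| = 0.9986 (-0.0 dB); phase: φ = 3.0°.

|H| = 0.9986 (-0.0 dB), φ = 3.0°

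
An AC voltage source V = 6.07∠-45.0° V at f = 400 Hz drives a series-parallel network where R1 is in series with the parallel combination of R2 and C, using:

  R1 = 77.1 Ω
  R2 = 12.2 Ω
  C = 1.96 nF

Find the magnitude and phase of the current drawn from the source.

Step 1 — Angular frequency: ω = 2π·f = 2π·400 = 2513 rad/s.
Step 2 — Component impedances:
  R1: Z = R = 77.1 Ω
  R2: Z = R = 12.2 Ω
  C: Z = 1/(jωC) = -j/(ω·C) = 0 - j2.03e+05 Ω
Step 3 — Parallel branch: R2 || C = 1/(1/R2 + 1/C) = 12.2 - j0.0007332 Ω.
Step 4 — Series with R1: Z_total = R1 + (R2 || C) = 89.3 - j0.0007332 Ω = 89.3∠-0.0° Ω.
Step 5 — Source phasor: V = 6.07∠-45.0° V = 4.292 - j4.292 V.
Step 6 — Ohm's law: I = V / Z_total = (4.292 - j4.292) / (89.3 - j0.0007332) = 0.04806 - j0.04806 A.
Step 7 — Convert to polar: |I| = 0.06797 A, ∠I = -45.0°.

I = 0.06797∠-45.0° A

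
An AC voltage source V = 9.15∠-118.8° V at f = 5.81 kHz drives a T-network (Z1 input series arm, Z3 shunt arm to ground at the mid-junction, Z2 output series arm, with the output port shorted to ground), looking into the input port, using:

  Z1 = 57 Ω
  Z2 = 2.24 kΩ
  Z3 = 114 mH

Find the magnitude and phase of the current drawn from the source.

Step 1 — Angular frequency: ω = 2π·f = 2π·5810 = 3.651e+04 rad/s.
Step 2 — Component impedances:
  Z1: Z = R = 57 Ω
  Z2: Z = R = 2240 Ω
  Z3: Z = jωL = j·3.651e+04·0.114 = 0 + j4162 Ω
Step 3 — With the output port shorted to ground, the output series arm Z2 runs from the junction to ground; the shunt arm Z3 also runs from the junction to ground. They appear in parallel: Z3 || Z2 = 1737 + j934.8 Ω.
Step 4 — Series with input arm Z1: Z_in = Z1 + (Z3 || Z2) = 1794 + j934.8 Ω = 2023∠27.5° Ω.
Step 5 — Source phasor: V = 9.15∠-118.8° V = -4.408 - j8.018 V.
Step 6 — Ohm's law: I = V / Z_total = (-4.408 - j8.018) / (1794 + j934.8) = -0.003764 - j0.002508 A.
Step 7 — Convert to polar: |I| = 0.004523 A, ∠I = -146.3°.

I = 0.004523∠-146.3° A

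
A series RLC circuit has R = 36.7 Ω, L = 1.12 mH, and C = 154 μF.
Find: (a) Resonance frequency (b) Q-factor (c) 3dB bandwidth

Step 1 — Resonance: ω₀ = 1/√(LC) = 1/√(0.00112·0.000154) = 2408 rad/s.
Step 2 — f₀ = ω₀/(2π) = 383.2 Hz.
Step 3 — Series Q: Q = ω₀L/R = 2408·0.00112/36.7 = 0.07348.
Step 4 — Bandwidth: Δω = ω₀/Q = 3.277e+04 rad/s; BW = Δω/(2π) = 5215 Hz.

(a) f₀ = 383.2 Hz  (b) Q = 0.07348  (c) BW = 5215 Hz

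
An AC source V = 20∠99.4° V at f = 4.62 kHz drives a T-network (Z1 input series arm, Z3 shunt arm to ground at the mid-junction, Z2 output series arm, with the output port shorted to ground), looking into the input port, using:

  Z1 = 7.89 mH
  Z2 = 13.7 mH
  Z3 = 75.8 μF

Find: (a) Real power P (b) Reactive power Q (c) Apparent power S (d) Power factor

Step 1 — Angular frequency: ω = 2π·f = 2π·4620 = 2.903e+04 rad/s.
Step 2 — Component impedances:
  Z1: Z = jωL = j·2.903e+04·0.00789 = 0 + j229 Ω
  Z2: Z = jωL = j·2.903e+04·0.0137 = 0 + j397.7 Ω
  Z3: Z = 1/(jωC) = -j/(ω·C) = 0 - j0.4545 Ω
Step 3 — With the output port shorted to ground, the output series arm Z2 runs from the junction to ground; the shunt arm Z3 also runs from the junction to ground. They appear in parallel: Z3 || Z2 = 0 - j0.455 Ω.
Step 4 — Series with input arm Z1: Z_in = Z1 + (Z3 || Z2) = 0 + j228.6 Ω = 228.6∠90.0° Ω.
Step 5 — Source phasor: V = 20∠99.4° V = -3.267 + j19.73 V.
Step 6 — Current: I = V / Z = 0.08632 + j0.01429 A = 0.0875∠9.4° A.
Step 7 — Complex power: S = V·I* = 0 + j1.75 VA.
Step 8 — Real power: P = Re(S) = 0 W.
Step 9 — Reactive power: Q = Im(S) = 1.75 VAR.
Step 10 — Apparent power: |S| = 1.75 VA.
Step 11 — Power factor: PF = P/|S| = 0 (lagging).

(a) P = 0 W  (b) Q = 1.75 VAR  (c) S = 1.75 VA  (d) PF = 0 (lagging)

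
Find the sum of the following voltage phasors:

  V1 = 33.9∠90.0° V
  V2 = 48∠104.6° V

Step 1 — Convert each phasor to rectangular form:
  V1 = 33.9·(cos(90.0°) + j·sin(90.0°)) = 0 + j33.9 V
  V2 = 48·(cos(104.6°) + j·sin(104.6°)) = -12.1 + j46.45 V
Step 2 — Sum components: V_total = -12.1 + j80.35 V.
Step 3 — Convert to polar: |V_total| = 81.26 V, ∠V_total = 98.6°.

V_total = 81.26∠98.6° V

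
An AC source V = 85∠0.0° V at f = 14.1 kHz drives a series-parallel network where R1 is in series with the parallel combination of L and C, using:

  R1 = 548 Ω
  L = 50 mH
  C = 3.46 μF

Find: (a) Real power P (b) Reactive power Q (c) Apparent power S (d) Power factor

Step 1 — Angular frequency: ω = 2π·f = 2π·1.41e+04 = 8.859e+04 rad/s.
Step 2 — Component impedances:
  R1: Z = R = 548 Ω
  L: Z = jωL = j·8.859e+04·0.05 = 0 + j4430 Ω
  C: Z = 1/(jωC) = -j/(ω·C) = 0 - j3.262 Ω
Step 3 — Parallel branch: L || C = 1/(1/L + 1/C) = 0 - j3.265 Ω.
Step 4 — Series with R1: Z_total = R1 + (L || C) = 548 - j3.265 Ω = 548∠-0.3° Ω.
Step 5 — Source phasor: V = 85∠0.0° V = 85 V.
Step 6 — Current: I = V / Z = 0.1551 + j0.000924 A = 0.1551∠0.3° A.
Step 7 — Complex power: S = V·I* = 13.18 - j0.07854 VA.
Step 8 — Real power: P = Re(S) = 13.18 W.
Step 9 — Reactive power: Q = Im(S) = -0.07854 VAR.
Step 10 — Apparent power: |S| = 13.18 VA.
Step 11 — Power factor: PF = P/|S| = 1 (leading).

(a) P = 13.18 W  (b) Q = -0.07854 VAR  (c) S = 13.18 VA  (d) PF = 1 (leading)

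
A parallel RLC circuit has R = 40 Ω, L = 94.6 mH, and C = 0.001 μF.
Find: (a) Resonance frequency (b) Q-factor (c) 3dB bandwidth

Step 1 — Resonance: ω₀ = 1/√(LC) = 1/√(0.0946·1e-09) = 1.028e+05 rad/s.
Step 2 — f₀ = ω₀/(2π) = 1.636e+04 Hz.
Step 3 — Parallel Q: Q = R/(ω₀L) = 40/(1.028e+05·0.0946) = 0.004113.
Step 4 — Bandwidth: Δω = ω₀/Q = 2.5e+07 rad/s; BW = Δω/(2π) = 3.979e+06 Hz.

(a) f₀ = 1.636e+04 Hz  (b) Q = 0.004113  (c) BW = 3.979e+06 Hz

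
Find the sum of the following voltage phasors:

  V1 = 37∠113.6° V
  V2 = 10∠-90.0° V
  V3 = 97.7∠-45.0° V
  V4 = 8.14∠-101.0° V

Step 1 — Convert each phasor to rectangular form:
  V1 = 37·(cos(113.6°) + j·sin(113.6°)) = -14.81 + j33.91 V
  V2 = 10·(cos(-90.0°) + j·sin(-90.0°)) = 0 - j10 V
  V3 = 97.7·(cos(-45.0°) + j·sin(-45.0°)) = 69.08 - j69.08 V
  V4 = 8.14·(cos(-101.0°) + j·sin(-101.0°)) = -1.553 - j7.99 V
Step 2 — Sum components: V_total = 52.72 - j53.17 V.
Step 3 — Convert to polar: |V_total| = 74.87 V, ∠V_total = -45.2°.

V_total = 74.87∠-45.2° V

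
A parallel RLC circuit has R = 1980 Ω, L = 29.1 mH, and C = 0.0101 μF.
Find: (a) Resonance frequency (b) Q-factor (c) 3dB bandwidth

Step 1 — Resonance: ω₀ = 1/√(LC) = 1/√(0.0291·1.01e-08) = 5.833e+04 rad/s.
Step 2 — f₀ = ω₀/(2π) = 9284 Hz.
Step 3 — Parallel Q: Q = R/(ω₀L) = 1980/(5.833e+04·0.0291) = 1.166.
Step 4 — Bandwidth: Δω = ω₀/Q = 5.001e+04 rad/s; BW = Δω/(2π) = 7959 Hz.

(a) f₀ = 9284 Hz  (b) Q = 1.166  (c) BW = 7959 Hz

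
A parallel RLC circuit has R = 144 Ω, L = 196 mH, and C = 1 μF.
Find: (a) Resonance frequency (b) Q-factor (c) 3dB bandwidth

Step 1 — Resonance: ω₀ = 1/√(LC) = 1/√(0.196·1e-06) = 2259 rad/s.
Step 2 — f₀ = ω₀/(2π) = 359.5 Hz.
Step 3 — Parallel Q: Q = R/(ω₀L) = 144/(2259·0.196) = 0.3253.
Step 4 — Bandwidth: Δω = ω₀/Q = 6944 rad/s; BW = Δω/(2π) = 1105 Hz.

(a) f₀ = 359.5 Hz  (b) Q = 0.3253  (c) BW = 1105 Hz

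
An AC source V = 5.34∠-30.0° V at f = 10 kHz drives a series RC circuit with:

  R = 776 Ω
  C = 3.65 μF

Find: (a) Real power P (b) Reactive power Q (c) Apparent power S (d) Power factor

Step 1 — Angular frequency: ω = 2π·f = 2π·1e+04 = 6.283e+04 rad/s.
Step 2 — Component impedances:
  R: Z = R = 776 Ω
  C: Z = 1/(jωC) = -j/(ω·C) = 0 - j4.36 Ω
Step 3 — Series combination: Z_total = R + C = 776 - j4.36 Ω = 776∠-0.3° Ω.
Step 4 — Source phasor: V = 5.34∠-30.0° V = 4.625 - j2.67 V.
Step 5 — Current: I = V / Z = 0.005979 - j0.003407 A = 0.006881∠-29.7° A.
Step 6 — Complex power: S = V·I* = 0.03675 - j0.0002065 VA.
Step 7 — Real power: P = Re(S) = 0.03675 W.
Step 8 — Reactive power: Q = Im(S) = -0.0002065 VAR.
Step 9 — Apparent power: |S| = 0.03675 VA.
Step 10 — Power factor: PF = P/|S| = 1 (leading).

(a) P = 0.03675 W  (b) Q = -0.0002065 VAR  (c) S = 0.03675 VA  (d) PF = 1 (leading)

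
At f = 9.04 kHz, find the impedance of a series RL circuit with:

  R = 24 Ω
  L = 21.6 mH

Step 1 — Angular frequency: ω = 2π·f = 2π·9040 = 5.68e+04 rad/s.
Step 2 — Component impedances:
  R: Z = R = 24 Ω
  L: Z = jωL = j·5.68e+04·0.0216 = 0 + j1227 Ω
Step 3 — Series combination: Z_total = R + L = 24 + j1227 Ω = 1227∠88.9° Ω.

Z = 24 + j1227 Ω = 1227∠88.9° Ω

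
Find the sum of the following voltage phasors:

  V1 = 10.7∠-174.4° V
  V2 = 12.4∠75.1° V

Step 1 — Convert each phasor to rectangular form:
  V1 = 10.7·(cos(-174.4°) + j·sin(-174.4°)) = -10.65 - j1.044 V
  V2 = 12.4·(cos(75.1°) + j·sin(75.1°)) = 3.188 + j11.98 V
Step 2 — Sum components: V_total = -7.46 + j10.94 V.
Step 3 — Convert to polar: |V_total| = 13.24 V, ∠V_total = 124.3°.

V_total = 13.24∠124.3° V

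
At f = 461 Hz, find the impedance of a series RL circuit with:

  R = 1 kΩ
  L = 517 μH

Step 1 — Angular frequency: ω = 2π·f = 2π·461 = 2897 rad/s.
Step 2 — Component impedances:
  R: Z = R = 1000 Ω
  L: Z = jωL = j·2897·0.000517 = 0 + j1.498 Ω
Step 3 — Series combination: Z_total = R + L = 1000 + j1.498 Ω = 1000∠0.1° Ω.

Z = 1000 + j1.498 Ω = 1000∠0.1° Ω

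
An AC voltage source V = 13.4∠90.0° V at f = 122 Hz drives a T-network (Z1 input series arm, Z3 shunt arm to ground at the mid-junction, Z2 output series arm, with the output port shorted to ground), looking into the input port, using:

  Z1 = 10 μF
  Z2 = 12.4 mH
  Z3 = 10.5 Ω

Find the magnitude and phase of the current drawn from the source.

Step 1 — Angular frequency: ω = 2π·f = 2π·122 = 766.5 rad/s.
Step 2 — Component impedances:
  Z1: Z = 1/(jωC) = -j/(ω·C) = 0 - j130.5 Ω
  Z2: Z = jωL = j·766.5·0.0124 = 0 + j9.505 Ω
  Z3: Z = R = 10.5 Ω
Step 3 — With the output port shorted to ground, the output series arm Z2 runs from the junction to ground; the shunt arm Z3 also runs from the junction to ground. They appear in parallel: Z3 || Z2 = 4.729 + j5.224 Ω.
Step 4 — Series with input arm Z1: Z_in = Z1 + (Z3 || Z2) = 4.729 - j125.2 Ω = 125.3∠-87.8° Ω.
Step 5 — Source phasor: V = 13.4∠90.0° V = 0 + j13.4 V.
Step 6 — Ohm's law: I = V / Z_total = (0 + j13.4) / (4.729 - j125.2) = -0.1069 + j0.004035 A.
Step 7 — Convert to polar: |I| = 0.1069 A, ∠I = 177.8°.

I = 0.1069∠177.8° A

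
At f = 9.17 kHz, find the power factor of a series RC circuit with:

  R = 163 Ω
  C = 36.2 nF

Step 1 — Angular frequency: ω = 2π·f = 2π·9170 = 5.762e+04 rad/s.
Step 2 — Component impedances:
  R: Z = R = 163 Ω
  C: Z = 1/(jωC) = -j/(ω·C) = 0 - j479.4 Ω
Step 3 — Series combination: Z_total = R + C = 163 - j479.4 Ω = 506.4∠-71.2° Ω.
Step 4 — Power factor: PF = cos(φ) = Re(Z)/|Z| = 163/506.4 = 0.3219.
Step 5 — Type: Im(Z) = -479.4 ⇒ leading (phase φ = -71.2°).

PF = 0.3219 (leading, φ = -71.2°)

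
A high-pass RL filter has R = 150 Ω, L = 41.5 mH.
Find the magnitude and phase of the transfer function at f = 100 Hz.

Step 1 — Angular frequency: ω = 2π·100 = 628.3 rad/s.
Step 2 — Transfer function: H(jω) = jωL/(R + jωL).
Step 3 — Numerator jωL = j·26.08; denominator R + jωL = 150 + j26.08.
Step 4 — H = 0.02933 + j0.1687.
Step 5 — Magnitude: |H| = 0.1713 (-15.3 dB); phase: φ = 80.1°.

|H| = 0.1713 (-15.3 dB), φ = 80.1°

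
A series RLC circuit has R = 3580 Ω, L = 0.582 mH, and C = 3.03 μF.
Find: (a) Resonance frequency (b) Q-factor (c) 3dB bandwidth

Step 1 — Resonance condition Im(Z)=0 gives ω₀ = 1/√(LC).
Step 2 — ω₀ = 1/√(0.000582·3.03e-06) = 2.381e+04 rad/s.
Step 3 — f₀ = ω₀/(2π) = 3790 Hz.
Step 4 — Series Q: Q = ω₀L/R = 2.381e+04·0.000582/3580 = 0.003871.
Step 5 — 3dB bandwidth: Δω = ω₀/Q = 6.151e+06 rad/s; BW = Δω/(2π) = 9.79e+05 Hz.

(a) f₀ = 3790 Hz  (b) Q = 0.003871  (c) BW = 9.79e+05 Hz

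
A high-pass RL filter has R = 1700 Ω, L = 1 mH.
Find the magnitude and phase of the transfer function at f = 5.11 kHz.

Step 1 — Angular frequency: ω = 2π·5110 = 3.211e+04 rad/s.
Step 2 — Transfer function: H(jω) = jωL/(R + jωL).
Step 3 — Numerator jωL = j·32.11; denominator R + jωL = 1700 + j32.11.
Step 4 — H = 0.0003566 + j0.01888.
Step 5 — Magnitude: |H| = 0.01888 (-34.5 dB); phase: φ = 88.9°.

|H| = 0.01888 (-34.5 dB), φ = 88.9°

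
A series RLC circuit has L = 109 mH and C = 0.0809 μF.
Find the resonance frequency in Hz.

Step 1 — Resonance condition Im(Z)=0 gives ω₀ = 1/√(LC).
Step 2 — ω₀ = 1/√(0.109·8.09e-08) = 1.065e+04 rad/s.
Step 3 — f₀ = ω₀/(2π) = 1695 Hz.

f₀ = 1695 Hz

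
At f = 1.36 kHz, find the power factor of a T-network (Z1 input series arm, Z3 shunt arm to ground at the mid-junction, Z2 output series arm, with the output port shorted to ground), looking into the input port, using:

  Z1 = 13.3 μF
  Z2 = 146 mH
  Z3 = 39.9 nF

Step 1 — Angular frequency: ω = 2π·f = 2π·1360 = 8545 rad/s.
Step 2 — Component impedances:
  Z1: Z = 1/(jωC) = -j/(ω·C) = 0 - j8.799 Ω
  Z2: Z = jωL = j·8545·0.146 = 0 + j1248 Ω
  Z3: Z = 1/(jωC) = -j/(ω·C) = 0 - j2933 Ω
Step 3 — With the output port shorted to ground, the output series arm Z2 runs from the junction to ground; the shunt arm Z3 also runs from the junction to ground. They appear in parallel: Z3 || Z2 = 0 + j2171 Ω.
Step 4 — Series with input arm Z1: Z_in = Z1 + (Z3 || Z2) = 0 + j2162 Ω = 2162∠90.0° Ω.
Step 5 — Power factor: PF = cos(φ) = Re(Z)/|Z| = 0/2162 = 0.
Step 6 — Type: Im(Z) = 2162 ⇒ lagging (phase φ = 90.0°).

PF = 0 (lagging, φ = 90.0°)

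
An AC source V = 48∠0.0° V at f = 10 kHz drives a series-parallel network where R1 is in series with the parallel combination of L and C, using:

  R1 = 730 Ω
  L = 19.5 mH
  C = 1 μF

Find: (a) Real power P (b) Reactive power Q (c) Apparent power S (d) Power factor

Step 1 — Angular frequency: ω = 2π·f = 2π·1e+04 = 6.283e+04 rad/s.
Step 2 — Component impedances:
  R1: Z = R = 730 Ω
  L: Z = jωL = j·6.283e+04·0.0195 = 0 + j1225 Ω
  C: Z = 1/(jωC) = -j/(ω·C) = 0 - j15.92 Ω
Step 3 — Parallel branch: L || C = 1/(1/L + 1/C) = 0 - j16.12 Ω.
Step 4 — Series with R1: Z_total = R1 + (L || C) = 730 - j16.12 Ω = 730.2∠-1.3° Ω.
Step 5 — Source phasor: V = 48∠0.0° V = 48 V.
Step 6 — Current: I = V / Z = 0.06572 + j0.001452 A = 0.06574∠1.3° A.
Step 7 — Complex power: S = V·I* = 3.155 - j0.06968 VA.
Step 8 — Real power: P = Re(S) = 3.155 W.
Step 9 — Reactive power: Q = Im(S) = -0.06968 VAR.
Step 10 — Apparent power: |S| = 3.155 VA.
Step 11 — Power factor: PF = P/|S| = 0.9998 (leading).

(a) P = 3.155 W  (b) Q = -0.06968 VAR  (c) S = 3.155 VA  (d) PF = 0.9998 (leading)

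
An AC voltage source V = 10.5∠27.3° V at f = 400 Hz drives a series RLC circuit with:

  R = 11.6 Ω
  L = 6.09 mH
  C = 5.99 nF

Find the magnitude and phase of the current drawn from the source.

Step 1 — Angular frequency: ω = 2π·f = 2π·400 = 2513 rad/s.
Step 2 — Component impedances:
  R: Z = R = 11.6 Ω
  L: Z = jωL = j·2513·0.00609 = 0 + j15.31 Ω
  C: Z = 1/(jωC) = -j/(ω·C) = 0 - j6.643e+04 Ω
Step 3 — Series combination: Z_total = R + L + C = 11.6 - j6.641e+04 Ω = 6.641e+04∠-90.0° Ω.
Step 4 — Source phasor: V = 10.5∠27.3° V = 9.33 + j4.816 V.
Step 5 — Ohm's law: I = V / Z_total = (9.33 + j4.816) / (11.6 - j6.641e+04) = -7.249e-05 + j0.0001405 A.
Step 6 — Convert to polar: |I| = 0.0001581 A, ∠I = 117.3°.

I = 0.0001581∠117.3° A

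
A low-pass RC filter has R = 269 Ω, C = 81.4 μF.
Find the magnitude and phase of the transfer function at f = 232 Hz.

Step 1 — Angular frequency: ω = 2π·232 = 1458 rad/s.
Step 2 — Transfer function: H(jω) = 1/(1 + jωRC).
Step 3 — Denominator: 1 + jωRC = 1 + j·1458·269·8.14e-05 = 1 + j31.92.
Step 4 — H = 0.0009806 - j0.0313.
Step 5 — Magnitude: |H| = 0.03131 (-30.1 dB); phase: φ = -88.2°.

|H| = 0.03131 (-30.1 dB), φ = -88.2°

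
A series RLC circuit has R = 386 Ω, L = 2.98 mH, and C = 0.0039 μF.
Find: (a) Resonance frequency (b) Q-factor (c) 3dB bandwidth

Step 1 — Resonance condition Im(Z)=0 gives ω₀ = 1/√(LC).
Step 2 — ω₀ = 1/√(0.00298·3.9e-09) = 2.933e+05 rad/s.
Step 3 — f₀ = ω₀/(2π) = 4.669e+04 Hz.
Step 4 — Series Q: Q = ω₀L/R = 2.933e+05·0.00298/386 = 2.265.
Step 5 — 3dB bandwidth: Δω = ω₀/Q = 1.295e+05 rad/s; BW = Δω/(2π) = 2.062e+04 Hz.

(a) f₀ = 4.669e+04 Hz  (b) Q = 2.265  (c) BW = 2.062e+04 Hz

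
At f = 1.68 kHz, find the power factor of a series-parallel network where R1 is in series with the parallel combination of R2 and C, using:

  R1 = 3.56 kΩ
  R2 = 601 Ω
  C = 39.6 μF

Step 1 — Angular frequency: ω = 2π·f = 2π·1680 = 1.056e+04 rad/s.
Step 2 — Component impedances:
  R1: Z = R = 3560 Ω
  R2: Z = R = 601 Ω
  C: Z = 1/(jωC) = -j/(ω·C) = 0 - j2.392 Ω
Step 3 — Parallel branch: R2 || C = 1/(1/R2 + 1/C) = 0.009522 - j2.392 Ω.
Step 4 — Series with R1: Z_total = R1 + (R2 || C) = 3560 - j2.392 Ω = 3560∠-0.0° Ω.
Step 5 — Power factor: PF = cos(φ) = Re(Z)/|Z| = 3560/3560 = 1.
Step 6 — Type: Im(Z) = -2.392 ⇒ leading (phase φ = -0.0°).

PF = 1 (leading, φ = -0.0°)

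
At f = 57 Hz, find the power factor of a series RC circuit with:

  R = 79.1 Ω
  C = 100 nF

Step 1 — Angular frequency: ω = 2π·f = 2π·57 = 358.1 rad/s.
Step 2 — Component impedances:
  R: Z = R = 79.1 Ω
  C: Z = 1/(jωC) = -j/(ω·C) = 0 - j2.792e+04 Ω
Step 3 — Series combination: Z_total = R + C = 79.1 - j2.792e+04 Ω = 2.792e+04∠-89.8° Ω.
Step 4 — Power factor: PF = cos(φ) = Re(Z)/|Z| = 79.1/2.792e+04 = 0.002833.
Step 5 — Type: Im(Z) = -2.792e+04 ⇒ leading (phase φ = -89.8°).

PF = 0.002833 (leading, φ = -89.8°)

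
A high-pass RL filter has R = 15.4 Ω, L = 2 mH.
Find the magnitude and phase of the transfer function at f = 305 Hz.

Step 1 — Angular frequency: ω = 2π·305 = 1916 rad/s.
Step 2 — Transfer function: H(jω) = jωL/(R + jωL).
Step 3 — Numerator jωL = j·3.833; denominator R + jωL = 15.4 + j3.833.
Step 4 — H = 0.05833 + j0.2344.
Step 5 — Magnitude: |H| = 0.2415 (-12.3 dB); phase: φ = 76.0°.

|H| = 0.2415 (-12.3 dB), φ = 76.0°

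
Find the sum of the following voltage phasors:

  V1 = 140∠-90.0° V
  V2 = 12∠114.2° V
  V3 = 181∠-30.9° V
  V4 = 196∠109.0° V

Step 1 — Convert each phasor to rectangular form:
  V1 = 140·(cos(-90.0°) + j·sin(-90.0°)) = 0 - j140 V
  V2 = 12·(cos(114.2°) + j·sin(114.2°)) = -4.919 + j10.95 V
  V3 = 181·(cos(-30.9°) + j·sin(-30.9°)) = 155.3 - j92.95 V
  V4 = 196·(cos(109.0°) + j·sin(109.0°)) = -63.81 + j185.3 V
Step 2 — Sum components: V_total = 86.58 - j36.68 V.
Step 3 — Convert to polar: |V_total| = 94.03 V, ∠V_total = -23.0°.

V_total = 94.03∠-23.0° V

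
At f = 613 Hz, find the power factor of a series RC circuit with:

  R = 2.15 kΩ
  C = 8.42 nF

Step 1 — Angular frequency: ω = 2π·f = 2π·613 = 3852 rad/s.
Step 2 — Component impedances:
  R: Z = R = 2150 Ω
  C: Z = 1/(jωC) = -j/(ω·C) = 0 - j3.084e+04 Ω
Step 3 — Series combination: Z_total = R + C = 2150 - j3.084e+04 Ω = 3.091e+04∠-86.0° Ω.
Step 4 — Power factor: PF = cos(φ) = Re(Z)/|Z| = 2150/3.091e+04 = 0.06956.
Step 5 — Type: Im(Z) = -3.084e+04 ⇒ leading (phase φ = -86.0°).

PF = 0.06956 (leading, φ = -86.0°)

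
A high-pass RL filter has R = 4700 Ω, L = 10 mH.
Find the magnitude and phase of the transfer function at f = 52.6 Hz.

Step 1 — Angular frequency: ω = 2π·52.6 = 330.5 rad/s.
Step 2 — Transfer function: H(jω) = jωL/(R + jωL).
Step 3 — Numerator jωL = j·3.305; denominator R + jωL = 4700 + j3.305.
Step 4 — H = 4.945e-07 + j0.0007032.
Step 5 — Magnitude: |H| = 0.0007032 (-63.1 dB); phase: φ = 90.0°.

|H| = 0.0007032 (-63.1 dB), φ = 90.0°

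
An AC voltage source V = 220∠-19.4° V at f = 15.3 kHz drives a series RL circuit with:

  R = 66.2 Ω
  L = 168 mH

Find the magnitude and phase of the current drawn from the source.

Step 1 — Angular frequency: ω = 2π·f = 2π·1.53e+04 = 9.613e+04 rad/s.
Step 2 — Component impedances:
  R: Z = R = 66.2 Ω
  L: Z = jωL = j·9.613e+04·0.168 = 0 + j1.615e+04 Ω
Step 3 — Series combination: Z_total = R + L = 66.2 + j1.615e+04 Ω = 1.615e+04∠89.8° Ω.
Step 4 — Source phasor: V = 220∠-19.4° V = 207.5 - j73.08 V.
Step 5 — Ohm's law: I = V / Z_total = (207.5 - j73.08) / (66.2 + j1.615e+04) = -0.004472 - j0.01287 A.
Step 6 — Convert to polar: |I| = 0.01362 A, ∠I = -109.2°.

I = 0.01362∠-109.2° A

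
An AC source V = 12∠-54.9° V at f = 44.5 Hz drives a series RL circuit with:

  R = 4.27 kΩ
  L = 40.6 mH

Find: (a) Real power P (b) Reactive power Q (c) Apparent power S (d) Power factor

Step 1 — Angular frequency: ω = 2π·f = 2π·44.5 = 279.6 rad/s.
Step 2 — Component impedances:
  R: Z = R = 4270 Ω
  L: Z = jωL = j·279.6·0.0406 = 0 + j11.35 Ω
Step 3 — Series combination: Z_total = R + L = 4270 + j11.35 Ω = 4270∠0.2° Ω.
Step 4 — Source phasor: V = 12∠-54.9° V = 6.9 - j9.818 V.
Step 5 — Current: I = V / Z = 0.00161 - j0.002304 A = 0.00281∠-55.1° A.
Step 6 — Complex power: S = V·I* = 0.03372 + j8.965e-05 VA.
Step 7 — Real power: P = Re(S) = 0.03372 W.
Step 8 — Reactive power: Q = Im(S) = 8.965e-05 VAR.
Step 9 — Apparent power: |S| = 0.03372 VA.
Step 10 — Power factor: PF = P/|S| = 1 (lagging).

(a) P = 0.03372 W  (b) Q = 8.965e-05 VAR  (c) S = 0.03372 VA  (d) PF = 1 (lagging)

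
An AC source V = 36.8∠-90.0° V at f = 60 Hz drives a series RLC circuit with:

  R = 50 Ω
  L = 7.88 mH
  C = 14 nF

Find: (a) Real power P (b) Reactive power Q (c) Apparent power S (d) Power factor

Step 1 — Angular frequency: ω = 2π·f = 2π·60 = 377 rad/s.
Step 2 — Component impedances:
  R: Z = R = 50 Ω
  L: Z = jωL = j·377·0.00788 = 0 + j2.971 Ω
  C: Z = 1/(jωC) = -j/(ω·C) = 0 - j1.895e+05 Ω
Step 3 — Series combination: Z_total = R + L + C = 50 - j1.895e+05 Ω = 1.895e+05∠-90.0° Ω.
Step 4 — Source phasor: V = 36.8∠-90.0° V = 0 - j36.8 V.
Step 5 — Current: I = V / Z = 0.0001942 - j5.126e-08 A = 0.0001942∠-0.0° A.
Step 6 — Complex power: S = V·I* = 1.886e-06 - j0.007148 VA.
Step 7 — Real power: P = Re(S) = 1.886e-06 W.
Step 8 — Reactive power: Q = Im(S) = -0.007148 VAR.
Step 9 — Apparent power: |S| = 0.007148 VA.
Step 10 — Power factor: PF = P/|S| = 0.0002639 (leading).

(a) P = 1.886e-06 W  (b) Q = -0.007148 VAR  (c) S = 0.007148 VA  (d) PF = 0.0002639 (leading)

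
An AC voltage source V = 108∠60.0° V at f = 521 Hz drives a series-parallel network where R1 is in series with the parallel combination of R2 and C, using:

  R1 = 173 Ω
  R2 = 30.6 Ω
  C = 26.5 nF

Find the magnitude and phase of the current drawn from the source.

Step 1 — Angular frequency: ω = 2π·f = 2π·521 = 3274 rad/s.
Step 2 — Component impedances:
  R1: Z = R = 173 Ω
  R2: Z = R = 30.6 Ω
  C: Z = 1/(jωC) = -j/(ω·C) = 0 - j1.153e+04 Ω
Step 3 — Parallel branch: R2 || C = 1/(1/R2 + 1/C) = 30.6 - j0.08123 Ω.
Step 4 — Series with R1: Z_total = R1 + (R2 || C) = 203.6 - j0.08123 Ω = 203.6∠-0.0° Ω.
Step 5 — Source phasor: V = 108∠60.0° V = 54 + j93.53 V.
Step 6 — Ohm's law: I = V / Z_total = (54 + j93.53) / (203.6 - j0.08123) = 0.265 + j0.4595 A.
Step 7 — Convert to polar: |I| = 0.5305 A, ∠I = 60.0°.

I = 0.5305∠60.0° A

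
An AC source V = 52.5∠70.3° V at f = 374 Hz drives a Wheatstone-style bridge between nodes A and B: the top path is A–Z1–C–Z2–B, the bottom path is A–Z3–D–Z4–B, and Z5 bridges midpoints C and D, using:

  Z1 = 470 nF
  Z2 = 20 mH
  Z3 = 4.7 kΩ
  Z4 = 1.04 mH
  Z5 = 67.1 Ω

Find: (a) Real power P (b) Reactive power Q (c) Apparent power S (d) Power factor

Step 1 — Angular frequency: ω = 2π·f = 2π·374 = 2350 rad/s.
Step 2 — Component impedances:
  Z1: Z = 1/(jωC) = -j/(ω·C) = 0 - j905.4 Ω
  Z2: Z = jωL = j·2350·0.02 = 0 + j47 Ω
  Z3: Z = R = 4700 Ω
  Z4: Z = jωL = j·2350·0.00104 = 0 + j2.444 Ω
  Z5: Z = R = 67.1 Ω
Step 3 — Bridge requires nodal analysis (the Z5 bridge couples midpoints C and D, so the two paths cannot be reduced to a simple series/parallel combination). Setting node B to ground and injecting 1 A at node A, the 3-node admittance system at A, C, D solves to V_A = Z_AB = 176.5 - j837.1 Ω = 855.5∠-78.1° Ω.
Step 4 — Source phasor: V = 52.5∠70.3° V = 17.7 + j49.43 V.
Step 5 — Current: I = V / Z = -0.05226 + j0.03216 A = 0.06136∠148.4° A.
Step 6 — Complex power: S = V·I* = 0.6645 - j3.152 VA.
Step 7 — Real power: P = Re(S) = 0.6645 W.
Step 8 — Reactive power: Q = Im(S) = -3.152 VAR.
Step 9 — Apparent power: |S| = 3.222 VA.
Step 10 — Power factor: PF = P/|S| = 0.2063 (leading).

(a) P = 0.6645 W  (b) Q = -3.152 VAR  (c) S = 3.222 VA  (d) PF = 0.2063 (leading)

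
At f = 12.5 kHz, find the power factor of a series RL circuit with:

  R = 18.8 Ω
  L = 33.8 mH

Step 1 — Angular frequency: ω = 2π·f = 2π·1.25e+04 = 7.854e+04 rad/s.
Step 2 — Component impedances:
  R: Z = R = 18.8 Ω
  L: Z = jωL = j·7.854e+04·0.0338 = 0 + j2655 Ω
Step 3 — Series combination: Z_total = R + L = 18.8 + j2655 Ω = 2655∠89.6° Ω.
Step 4 — Power factor: PF = cos(φ) = Re(Z)/|Z| = 18.8/2654.7 = 0.007082.
Step 5 — Type: Im(Z) = 2655 ⇒ lagging (phase φ = 89.6°).

PF = 0.007082 (lagging, φ = 89.6°)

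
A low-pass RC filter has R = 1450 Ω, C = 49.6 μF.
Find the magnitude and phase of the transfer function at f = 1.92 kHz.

Step 1 — Angular frequency: ω = 2π·1920 = 1.206e+04 rad/s.
Step 2 — Transfer function: H(jω) = 1/(1 + jωRC).
Step 3 — Denominator: 1 + jωRC = 1 + j·1.206e+04·1450·4.96e-05 = 1 + j867.6.
Step 4 — H = 1.328e-06 - j0.001153.
Step 5 — Magnitude: |H| = 0.001153 (-58.8 dB); phase: φ = -89.9°.

|H| = 0.001153 (-58.8 dB), φ = -89.9°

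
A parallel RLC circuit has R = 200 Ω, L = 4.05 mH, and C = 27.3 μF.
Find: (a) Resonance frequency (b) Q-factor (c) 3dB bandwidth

Step 1 — Resonance: ω₀ = 1/√(LC) = 1/√(0.00405·2.73e-05) = 3007 rad/s.
Step 2 — f₀ = ω₀/(2π) = 478.6 Hz.
Step 3 — Parallel Q: Q = R/(ω₀L) = 200/(3007·0.00405) = 16.42.
Step 4 — Bandwidth: Δω = ω₀/Q = 183.2 rad/s; BW = Δω/(2π) = 29.15 Hz.

(a) f₀ = 478.6 Hz  (b) Q = 16.42  (c) BW = 29.15 Hz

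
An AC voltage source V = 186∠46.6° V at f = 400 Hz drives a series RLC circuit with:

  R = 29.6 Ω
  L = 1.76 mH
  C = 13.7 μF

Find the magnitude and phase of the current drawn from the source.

Step 1 — Angular frequency: ω = 2π·f = 2π·400 = 2513 rad/s.
Step 2 — Component impedances:
  R: Z = R = 29.6 Ω
  L: Z = jωL = j·2513·0.00176 = 0 + j4.423 Ω
  C: Z = 1/(jωC) = -j/(ω·C) = 0 - j29.04 Ω
Step 3 — Series combination: Z_total = R + L + C = 29.6 - j24.62 Ω = 38.5∠-39.8° Ω.
Step 4 — Source phasor: V = 186∠46.6° V = 127.8 + j135.1 V.
Step 5 — Ohm's law: I = V / Z_total = (127.8 + j135.1) / (29.6 - j24.62) = 0.3074 + j4.821 A.
Step 6 — Convert to polar: |I| = 4.831 A, ∠I = 86.4°.

I = 4.831∠86.4° A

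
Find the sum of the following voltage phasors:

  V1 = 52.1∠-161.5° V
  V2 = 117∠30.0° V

Step 1 — Convert each phasor to rectangular form:
  V1 = 52.1·(cos(-161.5°) + j·sin(-161.5°)) = -49.41 - j16.53 V
  V2 = 117·(cos(30.0°) + j·sin(30.0°)) = 101.3 + j58.5 V
Step 2 — Sum components: V_total = 51.92 + j41.97 V.
Step 3 — Convert to polar: |V_total| = 66.76 V, ∠V_total = 39.0°.

V_total = 66.76∠39.0° V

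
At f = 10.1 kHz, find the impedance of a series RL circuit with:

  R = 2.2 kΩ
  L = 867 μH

Step 1 — Angular frequency: ω = 2π·f = 2π·1.01e+04 = 6.346e+04 rad/s.
Step 2 — Component impedances:
  R: Z = R = 2200 Ω
  L: Z = jωL = j·6.346e+04·0.000867 = 0 + j55.02 Ω
Step 3 — Series combination: Z_total = R + L = 2200 + j55.02 Ω = 2201∠1.4° Ω.

Z = 2200 + j55.02 Ω = 2201∠1.4° Ω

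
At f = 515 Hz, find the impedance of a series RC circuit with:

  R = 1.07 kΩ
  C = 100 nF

Step 1 — Angular frequency: ω = 2π·f = 2π·515 = 3236 rad/s.
Step 2 — Component impedances:
  R: Z = R = 1070 Ω
  C: Z = 1/(jωC) = -j/(ω·C) = 0 - j3090 Ω
Step 3 — Series combination: Z_total = R + C = 1070 - j3090 Ω = 3270∠-70.9° Ω.

Z = 1070 - j3090 Ω = 3270∠-70.9° Ω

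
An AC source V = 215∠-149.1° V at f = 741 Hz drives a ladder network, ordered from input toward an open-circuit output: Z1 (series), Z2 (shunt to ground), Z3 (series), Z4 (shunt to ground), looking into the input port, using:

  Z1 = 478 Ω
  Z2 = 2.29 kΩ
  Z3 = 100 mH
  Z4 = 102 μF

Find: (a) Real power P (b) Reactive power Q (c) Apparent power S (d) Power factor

Step 1 — Angular frequency: ω = 2π·f = 2π·741 = 4656 rad/s.
Step 2 — Component impedances:
  Z1: Z = R = 478 Ω
  Z2: Z = R = 2290 Ω
  Z3: Z = jωL = j·4656·0.1 = 0 + j465.6 Ω
  Z4: Z = 1/(jωC) = -j/(ω·C) = 0 - j2.106 Ω
Step 3 — Ladder network (open output): work backward from the far end, alternating series and parallel combinations. Z_in = 568.1 + j445.2 Ω = 721.8∠38.1° Ω.
Step 4 — Source phasor: V = 215∠-149.1° V = -184.5 - j110.4 V.
Step 5 — Current: I = V / Z = -0.2955 + j0.03726 A = 0.2979∠172.8° A.
Step 6 — Complex power: S = V·I* = 50.41 + j39.5 VA.
Step 7 — Real power: P = Re(S) = 50.41 W.
Step 8 — Reactive power: Q = Im(S) = 39.5 VAR.
Step 9 — Apparent power: |S| = 64.04 VA.
Step 10 — Power factor: PF = P/|S| = 0.7871 (lagging).

(a) P = 50.41 W  (b) Q = 39.5 VAR  (c) S = 64.04 VA  (d) PF = 0.7871 (lagging)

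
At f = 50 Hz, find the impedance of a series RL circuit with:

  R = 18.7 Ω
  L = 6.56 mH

Step 1 — Angular frequency: ω = 2π·f = 2π·50 = 314.2 rad/s.
Step 2 — Component impedances:
  R: Z = R = 18.7 Ω
  L: Z = jωL = j·314.2·0.00656 = 0 + j2.061 Ω
Step 3 — Series combination: Z_total = R + L = 18.7 + j2.061 Ω = 18.81∠6.3° Ω.

Z = 18.7 + j2.061 Ω = 18.81∠6.3° Ω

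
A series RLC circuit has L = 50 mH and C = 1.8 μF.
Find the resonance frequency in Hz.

Step 1 — Resonance condition Im(Z)=0 gives ω₀ = 1/√(LC).
Step 2 — ω₀ = 1/√(0.05·1.8e-06) = 3333 rad/s.
Step 3 — f₀ = ω₀/(2π) = 530.5 Hz.

f₀ = 530.5 Hz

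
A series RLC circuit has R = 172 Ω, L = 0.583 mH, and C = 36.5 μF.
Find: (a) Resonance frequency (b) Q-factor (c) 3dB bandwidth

Step 1 — Resonance condition Im(Z)=0 gives ω₀ = 1/√(LC).
Step 2 — ω₀ = 1/√(0.000583·3.65e-05) = 6855 rad/s.
Step 3 — f₀ = ω₀/(2π) = 1091 Hz.
Step 4 — Series Q: Q = ω₀L/R = 6855·0.000583/172 = 0.02324.
Step 5 — 3dB bandwidth: Δω = ω₀/Q = 2.95e+05 rad/s; BW = Δω/(2π) = 4.695e+04 Hz.

(a) f₀ = 1091 Hz  (b) Q = 0.02324  (c) BW = 4.695e+04 Hz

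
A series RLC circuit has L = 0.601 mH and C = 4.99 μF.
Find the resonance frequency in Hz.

Step 1 — Resonance condition Im(Z)=0 gives ω₀ = 1/√(LC).
Step 2 — ω₀ = 1/√(0.000601·4.99e-06) = 1.826e+04 rad/s.
Step 3 — f₀ = ω₀/(2π) = 2906 Hz.

f₀ = 2906 Hz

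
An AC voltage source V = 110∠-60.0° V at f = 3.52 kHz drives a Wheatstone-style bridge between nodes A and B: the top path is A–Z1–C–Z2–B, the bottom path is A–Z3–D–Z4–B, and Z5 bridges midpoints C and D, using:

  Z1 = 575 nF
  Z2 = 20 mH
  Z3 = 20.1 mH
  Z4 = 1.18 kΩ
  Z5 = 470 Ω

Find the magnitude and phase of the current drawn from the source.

Step 1 — Angular frequency: ω = 2π·f = 2π·3520 = 2.212e+04 rad/s.
Step 2 — Component impedances:
  Z1: Z = 1/(jωC) = -j/(ω·C) = 0 - j78.63 Ω
  Z2: Z = jωL = j·2.212e+04·0.02 = 0 + j442.3 Ω
  Z3: Z = jωL = j·2.212e+04·0.0201 = 0 + j444.5 Ω
  Z4: Z = R = 1180 Ω
  Z5: Z = R = 470 Ω
Step 3 — Bridge requires nodal analysis (the Z5 bridge couples midpoints C and D, so the two paths cannot be reduced to a simple series/parallel combination). Setting node B to ground and injecting 1 A at node A, the 3-node admittance system at A, C, D solves to V_A = Z_AB = 107.8 + j330.3 Ω = 347.4∠71.9° Ω.
Step 4 — Source phasor: V = 110∠-60.0° V = 55 - j95.26 V.
Step 5 — Ohm's law: I = V / Z_total = (55 - j95.26) / (107.8 + j330.3) = -0.2116 - j0.2356 A.
Step 6 — Convert to polar: |I| = 0.3166 A, ∠I = -131.9°.

I = 0.3166∠-131.9° A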